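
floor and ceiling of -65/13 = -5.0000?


-65/13 = -5.0000
floor = -5
ceil = -5

floor = -5, ceil = -5


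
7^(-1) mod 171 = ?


Use the extended Euclidean algorithm on (171, 7); each row r = 171*s + 7*t:
r=171, s=1, t=0
r=7, s=0, t=1
q=24: r=3, s=1, t=-24   [171*(1) + 7*(-24) = 3]
q=2: r=1, s=-2, t=49   [171*(-2) + 7*(49) = 1]
q=3: r=0, s=7, t=-171   [171*(7) + 7*(-171) = 0]
GCD = 1 with t = 49, so 7*(49) ≡ 1 (mod 171)
Inverse = 49 mod 171 = 49
Check: 7 * 49 = 343 ≡ 1 (mod 171)

7^(-1) ≡ 49 (mod 171)


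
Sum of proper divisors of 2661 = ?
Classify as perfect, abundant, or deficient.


Proper divisors: 1, 3, 887
Sum = 1 + 3 + 887 = 891
891 < 2661 → deficient

s(2661) = 891 (deficient)


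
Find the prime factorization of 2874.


2874 / 2 = 1437
1437 / 3 = 479
479 / 479 = 1
2874 = 2 × 3 × 479


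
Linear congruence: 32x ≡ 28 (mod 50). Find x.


GCD(32, 50) = 2 divides 28
Divide: 16x ≡ 14 (mod 25)
x ≡ 4 (mod 25)


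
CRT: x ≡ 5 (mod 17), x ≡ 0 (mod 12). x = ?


M = 17*12 = 204
M1 = M/17 = 12, M2 = M/12 = 17
M1^(-1) mod 17 = 10, M2^(-1) mod 12 = 5
x = 5*12*10 + 0*17*5 = 600
600 mod 204 = 192
Check: 192 mod 17 = 5 ✓, 192 mod 12 = 0 ✓

x ≡ 192 (mod 204)


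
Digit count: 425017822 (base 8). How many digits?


425017822 in base 8 = 3125240736
Number of digits = 10

10 digits (base 8)


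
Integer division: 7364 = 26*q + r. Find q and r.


7364 = 26 * 283 + 6
Check: 7358 + 6 = 7364

q = 283, r = 6


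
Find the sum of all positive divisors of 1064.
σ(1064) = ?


Divisors of 1064: 1, 2, 4, 7, 8, 14, 19, 28, 38, 56, 76, 133, 152, 266, 532, 1064
Sum = 1 + 2 + 4 + 7 + 8 + 14 + 19 + 28 + 38 + 56 + 76 + 133 + 152 + 266 + 532 + 1064 = 2400

σ(1064) = 2400


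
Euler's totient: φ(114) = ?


114 = 2 × 3 × 19
Prime factors: 2, 3, 19
φ(114) = 114 × (1-1/2) × (1-1/3) × (1-1/19)
= 114 × 1/2 × 2/3 × 18/19 = 36

φ(114) = 36


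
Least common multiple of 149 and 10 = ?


GCD(149, 10) = 1
LCM = 149*10/1 = 1490/1 = 1490

LCM = 1490


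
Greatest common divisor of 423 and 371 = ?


423 = 1 * 371 + 52
371 = 7 * 52 + 7
52 = 7 * 7 + 3
7 = 2 * 3 + 1
3 = 3 * 1 + 0
GCD = 1


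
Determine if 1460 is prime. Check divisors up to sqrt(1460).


1460 / 2 = 730 (exact division)
1460 is NOT prime.

No, 1460 is not prime


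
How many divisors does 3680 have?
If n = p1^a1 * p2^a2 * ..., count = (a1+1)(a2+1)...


3680 = 2^5 × 5^1 × 23^1
d(3680) = (5+1) × (1+1) × (1+1) = 24

24 divisors


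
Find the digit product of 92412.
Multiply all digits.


9 × 2 × 4 × 1 × 2 = 144


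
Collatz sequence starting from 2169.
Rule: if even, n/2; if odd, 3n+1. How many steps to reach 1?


2169 → 6508 → 3254 → 1627 → 4882 → 2441 → 7324 → 3662 → 1831 → 5494 → 2747 → 8242 → 4121 → 12364 → 6182 → 3091 → 9274 → 4637 → 13912 → 6956 → 3478 → 1739 → 5218 → 2609 → 7828 → 3914 → 1957 → 5872 → 2936 → 1468 → 734 → 367 → 1102 → 551 → 1654 → 827 → 2482 → 1241 → 3724 → 1862 → 931 → 2794 → 1397 → 4192 → 2096 → 1048 → 524 → 262 → 131 → 394 → 197 → 592 → 296 → 148 → 74 → 37 → 112 → 56 → 28 → 14 → 7 → 22 → 11 → 34 → 17 → 52 → 26 → 13 → 40 → 20 → 10 → 5 → 16 → 8 → 4 → 2 → 1
Total steps = 76

76 steps


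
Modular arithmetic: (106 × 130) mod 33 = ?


106 × 130 = 13780
13780 mod 33 = 19


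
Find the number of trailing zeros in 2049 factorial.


floor(2049/5) = 409
floor(2049/25) = 81
floor(2049/125) = 16
floor(2049/625) = 3
Total = 509

509 trailing zeros


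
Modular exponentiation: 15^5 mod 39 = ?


15^1 mod 39 = 15
15^2 mod 39 = 30
15^3 mod 39 = 21
15^4 mod 39 = 3
15^5 mod 39 = 6


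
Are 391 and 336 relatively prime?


Euclidean algorithm:
391 = 1 * 336 + 55
336 = 6 * 55 + 6
55 = 9 * 6 + 1
6 = 6 * 1 + 0
GCD(391, 336) = 1

Yes, coprime (GCD = 1)


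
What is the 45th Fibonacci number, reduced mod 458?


F(k) mod 458 for k=1..45:
1, 1, 2, 3, 5, 8, 13, 21, 34, 55, 89, 144, 233, 377, 152, 71, 223, 294, 59, 353, 412, 307, 261, 110, 371, 23, 394, 417, 353, 312, 207, 61, 268, 329, 139, 10, 149, 159, 308, 9, 317, 326, 185, 53, 238
F(45) mod 458 = 238


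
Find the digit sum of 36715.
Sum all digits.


3 + 6 + 7 + 1 + 5 = 22


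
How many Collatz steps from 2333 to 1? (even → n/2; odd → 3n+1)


2333 → 7000 → 3500 → 1750 → 875 → 2626 → 1313 → 3940 → 1970 → 985 → 2956 → 1478 → 739 → 2218 → 1109 → 3328 → 1664 → 832 → 416 → 208 → 104 → 52 → 26 → 13 → 40 → 20 → 10 → 5 → 16 → 8 → 4 → 2 → 1
Total steps = 32

32 steps


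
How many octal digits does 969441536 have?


969441536 in base 8 = 7162100400
Number of digits = 10

10 digits (base 8)


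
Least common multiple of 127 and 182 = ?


GCD(127, 182) = 1
LCM = 127*182/1 = 23114/1 = 23114

LCM = 23114


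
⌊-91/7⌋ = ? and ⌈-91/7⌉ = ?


-91/7 = -13.0000
floor = -13
ceil = -13

floor = -13, ceil = -13


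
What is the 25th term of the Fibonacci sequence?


Sequence: 1, 1, 2, 3, 5, 8, 13, 21, 34, 55, 89, 144, 233, 377, 610, 987, 1597, 2584, 4181, 6765, 10946, 17711, 28657, 46368, 75025
F(25) = 75025


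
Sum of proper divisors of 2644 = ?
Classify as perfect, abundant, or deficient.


Proper divisors: 1, 2, 4, 661, 1322
Sum = 1 + 2 + 4 + 661 + 1322 = 1990
1990 < 2644 → deficient

s(2644) = 1990 (deficient)


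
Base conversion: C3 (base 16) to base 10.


C3 (base 16) = 195 (decimal)
195 (decimal) = 195 (base 10)


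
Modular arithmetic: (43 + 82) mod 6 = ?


43 + 82 = 125
125 mod 6 = 5


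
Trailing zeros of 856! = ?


floor(856/5) = 171
floor(856/25) = 34
floor(856/125) = 6
floor(856/625) = 1
Total = 212

212 trailing zeros


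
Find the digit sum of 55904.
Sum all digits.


5 + 5 + 9 + 0 + 4 = 23


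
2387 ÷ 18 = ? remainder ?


2387 = 18 * 132 + 11
Check: 2376 + 11 = 2387

q = 132, r = 11


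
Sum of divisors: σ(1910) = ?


Divisors of 1910: 1, 2, 5, 10, 191, 382, 955, 1910
Sum = 1 + 2 + 5 + 10 + 191 + 382 + 955 + 1910 = 3456

σ(1910) = 3456


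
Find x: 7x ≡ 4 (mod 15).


GCD(7, 15) = 1, unique solution
a^(-1) mod 15 = 13
x = 13 * 4 mod 15 = 7

x ≡ 7 (mod 15)


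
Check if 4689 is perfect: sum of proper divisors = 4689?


Proper divisors of 4689: 1, 3, 9, 521, 1563
Sum = 1 + 3 + 9 + 521 + 1563 = 2097

No, 4689 is not perfect (2097 ≠ 4689)


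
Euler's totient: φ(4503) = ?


4503 = 3 × 19 × 79
Prime factors: 3, 19, 79
φ(4503) = 4503 × (1-1/3) × (1-1/19) × (1-1/79)
= 4503 × 2/3 × 18/19 × 78/79 = 2808

φ(4503) = 2808


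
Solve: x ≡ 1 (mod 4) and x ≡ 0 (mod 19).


M = 4*19 = 76
M1 = M/4 = 19, M2 = M/19 = 4
M1^(-1) mod 4 = 3, M2^(-1) mod 19 = 5
x = 1*19*3 + 0*4*5 = 57
57 mod 76 = 57
Check: 57 mod 4 = 1 ✓, 57 mod 19 = 0 ✓

x ≡ 57 (mod 76)


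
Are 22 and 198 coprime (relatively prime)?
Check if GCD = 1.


Euclidean algorithm:
198 = 9 * 22 + 0
GCD(22, 198) = 22

No, not coprime (GCD = 22)


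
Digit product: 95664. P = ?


9 × 5 × 6 × 6 × 4 = 6480


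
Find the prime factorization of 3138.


3138 / 2 = 1569
1569 / 3 = 523
523 / 523 = 1
3138 = 2 × 3 × 523


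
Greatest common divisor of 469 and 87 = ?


469 = 5 * 87 + 34
87 = 2 * 34 + 19
34 = 1 * 19 + 15
19 = 1 * 15 + 4
15 = 3 * 4 + 3
4 = 1 * 3 + 1
3 = 3 * 1 + 0
GCD = 1


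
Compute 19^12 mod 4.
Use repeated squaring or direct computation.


19^1 mod 4 = 3
19^2 mod 4 = 1
19^3 mod 4 = 3
19^4 mod 4 = 1
19^5 mod 4 = 3
19^6 mod 4 = 1
19^7 mod 4 = 3
19^8 mod 4 = 1
19^9 mod 4 = 3
19^10 mod 4 = 1
19^11 mod 4 = 3
19^12 mod 4 = 1


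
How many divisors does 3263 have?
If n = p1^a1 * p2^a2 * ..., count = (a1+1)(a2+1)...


3263 = 13^1 × 251^1
d(3263) = (1+1) × (1+1) = 4

4 divisors


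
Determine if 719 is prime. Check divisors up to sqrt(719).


Check divisors up to sqrt(719) = 26.8142
No divisors found.
719 is prime.

Yes, 719 is prime


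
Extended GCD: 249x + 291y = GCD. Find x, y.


Tabular extended Euclidean (each row: r = 249*s + 291*t):
r=249, s=1, t=0
r=291, s=0, t=1
q=0: r=249, s=1, t=0   [249*(1) + 291*(0) = 249]
q=1: r=42, s=-1, t=1   [249*(-1) + 291*(1) = 42]
q=5: r=39, s=6, t=-5   [249*(6) + 291*(-5) = 39]
q=1: r=3, s=-7, t=6   [249*(-7) + 291*(6) = 3]
q=13: r=0, s=97, t=-83   [249*(97) + 291*(-83) = 0]
GCD = 3; from the row with r=3: x=-7, y=6
Check: 249*(-7) + 291*(6) = -1743 + 1746 = 3

GCD = 3, x = -7, y = 6


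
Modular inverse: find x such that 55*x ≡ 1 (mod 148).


Use the extended Euclidean algorithm on (148, 55); each row r = 148*s + 55*t:
r=148, s=1, t=0
r=55, s=0, t=1
q=2: r=38, s=1, t=-2   [148*(1) + 55*(-2) = 38]
q=1: r=17, s=-1, t=3   [148*(-1) + 55*(3) = 17]
q=2: r=4, s=3, t=-8   [148*(3) + 55*(-8) = 4]
q=4: r=1, s=-13, t=35   [148*(-13) + 55*(35) = 1]
q=4: r=0, s=55, t=-148   [148*(55) + 55*(-148) = 0]
GCD = 1 with t = 35, so 55*(35) ≡ 1 (mod 148)
Inverse = 35 mod 148 = 35
Check: 55 * 35 = 1925 ≡ 1 (mod 148)

55^(-1) ≡ 35 (mod 148)


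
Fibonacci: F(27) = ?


Sequence: 1, 1, 2, 3, 5, 8, 13, 21, 34, 55, 89, 144, 233, 377, 610, 987, 1597, 2584, 4181, 6765, 10946, 17711, 28657, 46368, 75025, 121393, 196418
F(27) = 196418


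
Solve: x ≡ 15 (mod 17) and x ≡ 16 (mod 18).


M = 17*18 = 306
M1 = M/17 = 18, M2 = M/18 = 17
M1^(-1) mod 17 = 1, M2^(-1) mod 18 = 17
x = 15*18*1 + 16*17*17 = 4894
4894 mod 306 = 304
Check: 304 mod 17 = 15 ✓, 304 mod 18 = 16 ✓

x ≡ 304 (mod 306)


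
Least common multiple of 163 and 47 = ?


GCD(163, 47) = 1
LCM = 163*47/1 = 7661/1 = 7661

LCM = 7661


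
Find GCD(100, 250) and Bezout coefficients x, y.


Tabular extended Euclidean (each row: r = 100*s + 250*t):
r=100, s=1, t=0
r=250, s=0, t=1
q=0: r=100, s=1, t=0   [100*(1) + 250*(0) = 100]
q=2: r=50, s=-2, t=1   [100*(-2) + 250*(1) = 50]
q=2: r=0, s=5, t=-2   [100*(5) + 250*(-2) = 0]
GCD = 50; from the row with r=50: x=-2, y=1
Check: 100*(-2) + 250*(1) = -200 + 250 = 50

GCD = 50, x = -2, y = 1


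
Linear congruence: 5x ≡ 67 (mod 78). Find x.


GCD(5, 78) = 1, unique solution
a^(-1) mod 78 = 47
x = 47 * 67 mod 78 = 29

x ≡ 29 (mod 78)


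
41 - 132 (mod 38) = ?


41 - 132 = -91
-91 mod 38 = 23


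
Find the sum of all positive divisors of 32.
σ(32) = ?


Divisors of 32: 1, 2, 4, 8, 16, 32
Sum = 1 + 2 + 4 + 8 + 16 + 32 = 63

σ(32) = 63


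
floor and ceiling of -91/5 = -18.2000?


-91/5 = -18.2000
floor = -19
ceil = -18

floor = -19, ceil = -18


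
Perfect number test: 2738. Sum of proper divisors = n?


Proper divisors of 2738: 1, 2, 37, 74, 1369
Sum = 1 + 2 + 37 + 74 + 1369 = 1483

No, 2738 is not perfect (1483 ≠ 2738)


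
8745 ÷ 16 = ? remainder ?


8745 = 16 * 546 + 9
Check: 8736 + 9 = 8745

q = 546, r = 9


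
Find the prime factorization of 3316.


3316 / 2 = 1658
1658 / 2 = 829
829 / 829 = 1
3316 = 2^2 × 829


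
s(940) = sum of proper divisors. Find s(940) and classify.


Proper divisors: 1, 2, 4, 5, 10, 20, 47, 94, 188, 235, 470
Sum = 1 + 2 + 4 + 5 + 10 + 20 + 47 + 94 + 188 + 235 + 470 = 1076
1076 > 940 → abundant

s(940) = 1076 (abundant)


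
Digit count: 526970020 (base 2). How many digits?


526970020 in base 2 = 11111011010001110110010100100
Number of digits = 29

29 digits (base 2)


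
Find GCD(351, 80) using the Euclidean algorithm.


351 = 4 * 80 + 31
80 = 2 * 31 + 18
31 = 1 * 18 + 13
18 = 1 * 13 + 5
13 = 2 * 5 + 3
5 = 1 * 3 + 2
3 = 1 * 2 + 1
2 = 2 * 1 + 0
GCD = 1


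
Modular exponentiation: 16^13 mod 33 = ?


16^1 mod 33 = 16
16^2 mod 33 = 25
16^3 mod 33 = 4
16^4 mod 33 = 31
16^5 mod 33 = 1
16^6 mod 33 = 16
16^7 mod 33 = 25
16^8 mod 33 = 4
16^9 mod 33 = 31
16^10 mod 33 = 1
16^11 mod 33 = 16
16^12 mod 33 = 25
16^13 mod 33 = 4


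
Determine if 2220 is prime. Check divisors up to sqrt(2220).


2220 / 2 = 1110 (exact division)
2220 is NOT prime.

No, 2220 is not prime


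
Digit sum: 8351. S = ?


8 + 3 + 5 + 1 = 17


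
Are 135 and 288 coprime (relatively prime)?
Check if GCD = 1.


Euclidean algorithm:
288 = 2 * 135 + 18
135 = 7 * 18 + 9
18 = 2 * 9 + 0
GCD(135, 288) = 9

No, not coprime (GCD = 9)


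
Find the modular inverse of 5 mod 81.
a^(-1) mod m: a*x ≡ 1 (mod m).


Use the extended Euclidean algorithm on (81, 5); each row r = 81*s + 5*t:
r=81, s=1, t=0
r=5, s=0, t=1
q=16: r=1, s=1, t=-16   [81*(1) + 5*(-16) = 1]
q=5: r=0, s=-5, t=81   [81*(-5) + 5*(81) = 0]
GCD = 1 with t = -16, so 5*(-16) ≡ 1 (mod 81)
Inverse = -16 mod 81 = 65
Check: 5 * 65 = 325 ≡ 1 (mod 81)

5^(-1) ≡ 65 (mod 81)


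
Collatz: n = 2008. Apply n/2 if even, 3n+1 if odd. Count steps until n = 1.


2008 → 1004 → 502 → 251 → 754 → 377 → 1132 → 566 → 283 → 850 → 425 → 1276 → 638 → 319 → 958 → 479 → 1438 → 719 → 2158 → 1079 → 3238 → 1619 → 4858 → 2429 → 7288 → 3644 → 1822 → 911 → 2734 → 1367 → 4102 → 2051 → 6154 → 3077 → 9232 → 4616 → 2308 → 1154 → 577 → 1732 → 866 → 433 → 1300 → 650 → 325 → 976 → 488 → 244 → 122 → 61 → 184 → 92 → 46 → 23 → 70 → 35 → 106 → 53 → 160 → 80 → 40 → 20 → 10 → 5 → 16 → 8 → 4 → 2 → 1
Total steps = 68

68 steps


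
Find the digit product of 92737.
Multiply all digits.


9 × 2 × 7 × 3 × 7 = 2646


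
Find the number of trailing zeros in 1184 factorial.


floor(1184/5) = 236
floor(1184/25) = 47
floor(1184/125) = 9
floor(1184/625) = 1
Total = 293

293 trailing zeros


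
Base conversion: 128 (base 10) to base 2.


128 (base 10) = 128 (decimal)
128 (decimal) = 10000000 (base 2)


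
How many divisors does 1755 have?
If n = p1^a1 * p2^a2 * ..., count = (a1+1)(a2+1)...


1755 = 3^3 × 5^1 × 13^1
d(1755) = (3+1) × (1+1) × (1+1) = 16

16 divisors


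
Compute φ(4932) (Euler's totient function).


4932 = 2^2 × 3^2 × 137
Prime factors: 2, 3, 137
φ(4932) = 4932 × (1-1/2) × (1-1/3) × (1-1/137)
= 4932 × 1/2 × 2/3 × 136/137 = 1632

φ(4932) = 1632


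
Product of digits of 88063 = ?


8 × 8 × 0 × 6 × 3 = 0


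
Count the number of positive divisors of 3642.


3642 = 2^1 × 3^1 × 607^1
d(3642) = (1+1) × (1+1) × (1+1) = 8

8 divisors


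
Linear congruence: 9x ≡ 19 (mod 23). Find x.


GCD(9, 23) = 1, unique solution
a^(-1) mod 23 = 18
x = 18 * 19 mod 23 = 20

x ≡ 20 (mod 23)


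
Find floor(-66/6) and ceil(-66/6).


-66/6 = -11.0000
floor = -11
ceil = -11

floor = -11, ceil = -11


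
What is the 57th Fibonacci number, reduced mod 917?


F(k) mod 917 for k=1..57:
1, 1, 2, 3, 5, 8, 13, 21, 34, 55, 89, 144, 233, 377, 610, 70, 680, 750, 513, 346, 859, 288, 230, 518, 748, 349, 180, 529, 709, 321, 113, 434, 547, 64, 611, 675, 369, 127, 496, 623, 202, 825, 110, 18, 128, 146, 274, 420, 694, 197, 891, 171, 145, 316, 461, 777, 321
F(57) mod 917 = 321


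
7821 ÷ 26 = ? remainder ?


7821 = 26 * 300 + 21
Check: 7800 + 21 = 7821

q = 300, r = 21


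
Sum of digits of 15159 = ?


1 + 5 + 1 + 5 + 9 = 21


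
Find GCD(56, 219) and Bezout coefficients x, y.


Tabular extended Euclidean (each row: r = 56*s + 219*t):
r=56, s=1, t=0
r=219, s=0, t=1
q=0: r=56, s=1, t=0   [56*(1) + 219*(0) = 56]
q=3: r=51, s=-3, t=1   [56*(-3) + 219*(1) = 51]
q=1: r=5, s=4, t=-1   [56*(4) + 219*(-1) = 5]
q=10: r=1, s=-43, t=11   [56*(-43) + 219*(11) = 1]
q=5: r=0, s=219, t=-56   [56*(219) + 219*(-56) = 0]
GCD = 1; from the row with r=1: x=-43, y=11
Check: 56*(-43) + 219*(11) = -2408 + 2409 = 1

GCD = 1, x = -43, y = 11


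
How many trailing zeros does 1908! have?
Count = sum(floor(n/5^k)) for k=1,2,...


floor(1908/5) = 381
floor(1908/25) = 76
floor(1908/125) = 15
floor(1908/625) = 3
Total = 475

475 trailing zeros


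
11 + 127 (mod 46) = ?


11 + 127 = 138
138 mod 46 = 0


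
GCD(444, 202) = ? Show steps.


444 = 2 * 202 + 40
202 = 5 * 40 + 2
40 = 20 * 2 + 0
GCD = 2


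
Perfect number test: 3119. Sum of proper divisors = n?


Proper divisors of 3119: 1
Sum = 1 = 1

No, 3119 is not perfect (1 ≠ 3119)


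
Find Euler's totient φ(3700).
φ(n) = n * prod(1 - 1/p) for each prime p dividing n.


3700 = 2^2 × 5^2 × 37
Prime factors: 2, 5, 37
φ(3700) = 3700 × (1-1/2) × (1-1/5) × (1-1/37)
= 3700 × 1/2 × 4/5 × 36/37 = 1440

φ(3700) = 1440


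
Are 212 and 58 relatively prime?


Euclidean algorithm:
212 = 3 * 58 + 38
58 = 1 * 38 + 20
38 = 1 * 20 + 18
20 = 1 * 18 + 2
18 = 9 * 2 + 0
GCD(212, 58) = 2

No, not coprime (GCD = 2)


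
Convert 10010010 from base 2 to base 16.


10010010 (base 2) = 146 (decimal)
146 (decimal) = 92 (base 16)


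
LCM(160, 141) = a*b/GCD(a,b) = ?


GCD(160, 141) = 1
LCM = 160*141/1 = 22560/1 = 22560

LCM = 22560


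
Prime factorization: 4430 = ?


4430 / 2 = 2215
2215 / 5 = 443
443 / 443 = 1
4430 = 2 × 5 × 443


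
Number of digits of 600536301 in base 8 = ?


600536301 in base 8 = 4362672355
Number of digits = 10

10 digits (base 8)


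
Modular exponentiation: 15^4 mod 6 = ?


15^1 mod 6 = 3
15^2 mod 6 = 3
15^3 mod 6 = 3
15^4 mod 6 = 3


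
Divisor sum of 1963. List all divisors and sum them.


Divisors of 1963: 1, 13, 151, 1963
Sum = 1 + 13 + 151 + 1963 = 2128

σ(1963) = 2128


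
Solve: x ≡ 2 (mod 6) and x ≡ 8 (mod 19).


M = 6*19 = 114
M1 = M/6 = 19, M2 = M/19 = 6
M1^(-1) mod 6 = 1, M2^(-1) mod 19 = 16
x = 2*19*1 + 8*6*16 = 806
806 mod 114 = 8
Check: 8 mod 6 = 2 ✓, 8 mod 19 = 8 ✓

x ≡ 8 (mod 114)


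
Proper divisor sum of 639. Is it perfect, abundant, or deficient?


Proper divisors: 1, 3, 9, 71, 213
Sum = 1 + 3 + 9 + 71 + 213 = 297
297 < 639 → deficient

s(639) = 297 (deficient)


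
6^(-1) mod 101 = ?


Use the extended Euclidean algorithm on (101, 6); each row r = 101*s + 6*t:
r=101, s=1, t=0
r=6, s=0, t=1
q=16: r=5, s=1, t=-16   [101*(1) + 6*(-16) = 5]
q=1: r=1, s=-1, t=17   [101*(-1) + 6*(17) = 1]
q=5: r=0, s=6, t=-101   [101*(6) + 6*(-101) = 0]
GCD = 1 with t = 17, so 6*(17) ≡ 1 (mod 101)
Inverse = 17 mod 101 = 17
Check: 6 * 17 = 102 ≡ 1 (mod 101)

6^(-1) ≡ 17 (mod 101)


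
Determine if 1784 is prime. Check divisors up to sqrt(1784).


1784 / 2 = 892 (exact division)
1784 is NOT prime.

No, 1784 is not prime


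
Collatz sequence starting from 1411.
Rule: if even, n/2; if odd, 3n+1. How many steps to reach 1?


1411 → 4234 → 2117 → 6352 → 3176 → 1588 → 794 → 397 → 1192 → 596 → 298 → 149 → 448 → 224 → 112 → 56 → 28 → 14 → 7 → 22 → 11 → 34 → 17 → 52 → 26 → 13 → 40 → 20 → 10 → 5 → 16 → 8 → 4 → 2 → 1
Total steps = 34

34 steps


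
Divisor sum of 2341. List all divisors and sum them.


Divisors of 2341: 1, 2341
Sum = 1 + 2341 = 2342

σ(2341) = 2342


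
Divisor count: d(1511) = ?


1511 = 1511^1
d(1511) = (1+1) = 2

2 divisors


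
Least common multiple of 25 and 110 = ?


GCD(25, 110) = 5
LCM = 25*110/5 = 2750/5 = 550

LCM = 550


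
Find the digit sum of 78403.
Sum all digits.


7 + 8 + 4 + 0 + 3 = 22


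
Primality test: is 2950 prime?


2950 / 2 = 1475 (exact division)
2950 is NOT prime.

No, 2950 is not prime


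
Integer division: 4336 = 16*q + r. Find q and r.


4336 = 16 * 271 + 0
Check: 4336 + 0 = 4336

q = 271, r = 0


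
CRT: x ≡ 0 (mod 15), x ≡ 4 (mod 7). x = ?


M = 15*7 = 105
M1 = M/15 = 7, M2 = M/7 = 15
M1^(-1) mod 15 = 13, M2^(-1) mod 7 = 1
x = 0*7*13 + 4*15*1 = 60
60 mod 105 = 60
Check: 60 mod 15 = 0 ✓, 60 mod 7 = 4 ✓

x ≡ 60 (mod 105)


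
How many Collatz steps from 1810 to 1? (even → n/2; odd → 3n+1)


1810 → 905 → 2716 → 1358 → 679 → 2038 → 1019 → 3058 → 1529 → 4588 → 2294 → 1147 → 3442 → 1721 → 5164 → 2582 → 1291 → 3874 → 1937 → 5812 → 2906 → 1453 → 4360 → 2180 → 1090 → 545 → 1636 → 818 → 409 → 1228 → 614 → 307 → 922 → 461 → 1384 → 692 → 346 → 173 → 520 → 260 → 130 → 65 → 196 → 98 → 49 → 148 → 74 → 37 → 112 → 56 → 28 → 14 → 7 → 22 → 11 → 34 → 17 → 52 → 26 → 13 → 40 → 20 → 10 → 5 → 16 → 8 → 4 → 2 → 1
Total steps = 68

68 steps


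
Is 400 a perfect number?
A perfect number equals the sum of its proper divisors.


Proper divisors of 400: 1, 2, 4, 5, 8, 10, 16, 20, 25, 40, 50, 80, 100, 200
Sum = 1 + 2 + 4 + 5 + 8 + 10 + 16 + 20 + 25 + 40 + 50 + 80 + 100 + 200 = 561

No, 400 is not perfect (561 ≠ 400)


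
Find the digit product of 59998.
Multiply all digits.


5 × 9 × 9 × 9 × 8 = 29160


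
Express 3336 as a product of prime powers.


3336 / 2 = 1668
1668 / 2 = 834
834 / 2 = 417
417 / 3 = 139
139 / 139 = 1
3336 = 2^3 × 3 × 139


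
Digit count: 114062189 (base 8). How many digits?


114062189 in base 8 = 663071555
Number of digits = 9

9 digits (base 8)


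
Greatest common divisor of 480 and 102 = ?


480 = 4 * 102 + 72
102 = 1 * 72 + 30
72 = 2 * 30 + 12
30 = 2 * 12 + 6
12 = 2 * 6 + 0
GCD = 6


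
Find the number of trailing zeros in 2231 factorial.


floor(2231/5) = 446
floor(2231/25) = 89
floor(2231/125) = 17
floor(2231/625) = 3
Total = 555

555 trailing zeros


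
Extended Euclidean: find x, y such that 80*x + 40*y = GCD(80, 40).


Tabular extended Euclidean (each row: r = 80*s + 40*t):
r=80, s=1, t=0
r=40, s=0, t=1
q=2: r=0, s=1, t=-2   [80*(1) + 40*(-2) = 0]
GCD = 40; from the row with r=40: x=0, y=1
Check: 80*(0) + 40*(1) = 0 + 40 = 40

GCD = 40, x = 0, y = 1


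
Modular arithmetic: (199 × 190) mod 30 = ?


199 × 190 = 37810
37810 mod 30 = 10


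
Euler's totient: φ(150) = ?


150 = 2 × 3 × 5^2
Prime factors: 2, 3, 5
φ(150) = 150 × (1-1/2) × (1-1/3) × (1-1/5)
= 150 × 1/2 × 2/3 × 4/5 = 40

φ(150) = 40


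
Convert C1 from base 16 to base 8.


C1 (base 16) = 193 (decimal)
193 (decimal) = 301 (base 8)


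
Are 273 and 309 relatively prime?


Euclidean algorithm:
309 = 1 * 273 + 36
273 = 7 * 36 + 21
36 = 1 * 21 + 15
21 = 1 * 15 + 6
15 = 2 * 6 + 3
6 = 2 * 3 + 0
GCD(273, 309) = 3

No, not coprime (GCD = 3)


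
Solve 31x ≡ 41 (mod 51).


GCD(31, 51) = 1, unique solution
a^(-1) mod 51 = 28
x = 28 * 41 mod 51 = 26

x ≡ 26 (mod 51)


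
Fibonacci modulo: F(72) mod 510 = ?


F(k) mod 510 for k=1..72:
1, 1, 2, 3, 5, 8, 13, 21, 34, 55, 89, 144, 233, 377, 100, 477, 67, 34, 101, 135, 236, 371, 97, 468, 55, 13, 68, 81, 149, 230, 379, 99, 478, 67, 35, 102, 137, 239, 376, 105, 481, 76, 47, 123, 170, 293, 463, 246, 199, 445, 134, 69, 203, 272, 475, 237, 202, 439, 131, 60, 191, 251, 442, 183, 115, 298, 413, 201, 104, 305, 409, 204
F(72) mod 510 = 204


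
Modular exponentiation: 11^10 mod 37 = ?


11^1 mod 37 = 11
11^2 mod 37 = 10
11^3 mod 37 = 36
11^4 mod 37 = 26
11^5 mod 37 = 27
11^6 mod 37 = 1
11^7 mod 37 = 11
11^8 mod 37 = 10
11^9 mod 37 = 36
11^10 mod 37 = 26


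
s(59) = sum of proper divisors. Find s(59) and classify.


Proper divisors: 1
Sum = 1 = 1
1 < 59 → deficient

s(59) = 1 (deficient)


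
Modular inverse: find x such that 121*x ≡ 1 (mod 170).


Use the extended Euclidean algorithm on (170, 121); each row r = 170*s + 121*t:
r=170, s=1, t=0
r=121, s=0, t=1
q=1: r=49, s=1, t=-1   [170*(1) + 121*(-1) = 49]
q=2: r=23, s=-2, t=3   [170*(-2) + 121*(3) = 23]
q=2: r=3, s=5, t=-7   [170*(5) + 121*(-7) = 3]
q=7: r=2, s=-37, t=52   [170*(-37) + 121*(52) = 2]
q=1: r=1, s=42, t=-59   [170*(42) + 121*(-59) = 1]
q=2: r=0, s=-121, t=170   [170*(-121) + 121*(170) = 0]
GCD = 1 with t = -59, so 121*(-59) ≡ 1 (mod 170)
Inverse = -59 mod 170 = 111
Check: 121 * 111 = 13431 ≡ 1 (mod 170)

121^(-1) ≡ 111 (mod 170)


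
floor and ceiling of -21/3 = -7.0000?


-21/3 = -7.0000
floor = -7
ceil = -7

floor = -7, ceil = -7


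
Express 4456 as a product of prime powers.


4456 / 2 = 2228
2228 / 2 = 1114
1114 / 2 = 557
557 / 557 = 1
4456 = 2^3 × 557


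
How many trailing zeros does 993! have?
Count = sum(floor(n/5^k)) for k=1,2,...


floor(993/5) = 198
floor(993/25) = 39
floor(993/125) = 7
floor(993/625) = 1
Total = 245

245 trailing zeros


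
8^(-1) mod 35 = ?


Use the extended Euclidean algorithm on (35, 8); each row r = 35*s + 8*t:
r=35, s=1, t=0
r=8, s=0, t=1
q=4: r=3, s=1, t=-4   [35*(1) + 8*(-4) = 3]
q=2: r=2, s=-2, t=9   [35*(-2) + 8*(9) = 2]
q=1: r=1, s=3, t=-13   [35*(3) + 8*(-13) = 1]
q=2: r=0, s=-8, t=35   [35*(-8) + 8*(35) = 0]
GCD = 1 with t = -13, so 8*(-13) ≡ 1 (mod 35)
Inverse = -13 mod 35 = 22
Check: 8 * 22 = 176 ≡ 1 (mod 35)

8^(-1) ≡ 22 (mod 35)


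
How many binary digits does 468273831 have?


468273831 in base 2 = 11011111010010100101010100111
Number of digits = 29

29 digits (base 2)


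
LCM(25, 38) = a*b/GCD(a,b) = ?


GCD(25, 38) = 1
LCM = 25*38/1 = 950/1 = 950

LCM = 950


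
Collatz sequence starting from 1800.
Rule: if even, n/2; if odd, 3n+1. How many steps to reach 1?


1800 → 900 → 450 → 225 → 676 → 338 → 169 → 508 → 254 → 127 → 382 → 191 → 574 → 287 → 862 → 431 → 1294 → 647 → 1942 → 971 → 2914 → 1457 → 4372 → 2186 → 1093 → 3280 → 1640 → 820 → 410 → 205 → 616 → 308 → 154 → 77 → 232 → 116 → 58 → 29 → 88 → 44 → 22 → 11 → 34 → 17 → 52 → 26 → 13 → 40 → 20 → 10 → 5 → 16 → 8 → 4 → 2 → 1
Total steps = 55

55 steps


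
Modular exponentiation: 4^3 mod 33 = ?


4^1 mod 33 = 4
4^2 mod 33 = 16
4^3 mod 33 = 31


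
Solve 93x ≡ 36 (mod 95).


GCD(93, 95) = 1, unique solution
a^(-1) mod 95 = 47
x = 47 * 36 mod 95 = 77

x ≡ 77 (mod 95)


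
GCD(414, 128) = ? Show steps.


414 = 3 * 128 + 30
128 = 4 * 30 + 8
30 = 3 * 8 + 6
8 = 1 * 6 + 2
6 = 3 * 2 + 0
GCD = 2


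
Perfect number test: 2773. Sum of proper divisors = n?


Proper divisors of 2773: 1, 47, 59
Sum = 1 + 47 + 59 = 107

No, 2773 is not perfect (107 ≠ 2773)


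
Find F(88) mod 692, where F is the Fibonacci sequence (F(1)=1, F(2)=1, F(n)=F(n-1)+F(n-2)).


F(k) mod 692 for k=1..88:
1, 1, 2, 3, 5, 8, 13, 21, 34, 55, 89, 144, 233, 377, 610, 295, 213, 508, 29, 537, 566, 411, 285, 4, 289, 293, 582, 183, 73, 256, 329, 585, 222, 115, 337, 452, 97, 549, 646, 503, 457, 268, 33, 301, 334, 635, 277, 220, 497, 25, 522, 547, 377, 232, 609, 149, 66, 215, 281, 496, 85, 581, 666, 555, 529, 392, 229, 621, 158, 87, 245, 332, 577, 217, 102, 319, 421, 48, 469, 517, 294, 119, 413, 532, 253, 93, 346, 439
F(88) mod 692 = 439


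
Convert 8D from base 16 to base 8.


8D (base 16) = 141 (decimal)
141 (decimal) = 215 (base 8)


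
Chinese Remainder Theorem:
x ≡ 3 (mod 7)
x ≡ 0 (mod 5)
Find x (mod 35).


M = 7*5 = 35
M1 = M/7 = 5, M2 = M/5 = 7
M1^(-1) mod 7 = 3, M2^(-1) mod 5 = 3
x = 3*5*3 + 0*7*3 = 45
45 mod 35 = 10
Check: 10 mod 7 = 3 ✓, 10 mod 5 = 0 ✓

x ≡ 10 (mod 35)


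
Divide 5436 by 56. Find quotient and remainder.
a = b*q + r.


5436 = 56 * 97 + 4
Check: 5432 + 4 = 5436

q = 97, r = 4


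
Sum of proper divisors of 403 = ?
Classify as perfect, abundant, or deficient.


Proper divisors: 1, 13, 31
Sum = 1 + 13 + 31 = 45
45 < 403 → deficient

s(403) = 45 (deficient)


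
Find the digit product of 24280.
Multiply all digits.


2 × 4 × 2 × 8 × 0 = 0


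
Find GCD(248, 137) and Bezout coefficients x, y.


Tabular extended Euclidean (each row: r = 248*s + 137*t):
r=248, s=1, t=0
r=137, s=0, t=1
q=1: r=111, s=1, t=-1   [248*(1) + 137*(-1) = 111]
q=1: r=26, s=-1, t=2   [248*(-1) + 137*(2) = 26]
q=4: r=7, s=5, t=-9   [248*(5) + 137*(-9) = 7]
q=3: r=5, s=-16, t=29   [248*(-16) + 137*(29) = 5]
q=1: r=2, s=21, t=-38   [248*(21) + 137*(-38) = 2]
q=2: r=1, s=-58, t=105   [248*(-58) + 137*(105) = 1]
q=2: r=0, s=137, t=-248   [248*(137) + 137*(-248) = 0]
GCD = 1; from the row with r=1: x=-58, y=105
Check: 248*(-58) + 137*(105) = -14384 + 14385 = 1

GCD = 1, x = -58, y = 105


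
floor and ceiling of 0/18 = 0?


0/18 = 0
floor = 0
ceil = 0

floor = 0, ceil = 0


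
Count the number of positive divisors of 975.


975 = 3^1 × 5^2 × 13^1
d(975) = (1+1) × (2+1) × (1+1) = 12

12 divisors


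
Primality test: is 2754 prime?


2754 / 2 = 1377 (exact division)
2754 is NOT prime.

No, 2754 is not prime


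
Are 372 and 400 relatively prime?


Euclidean algorithm:
400 = 1 * 372 + 28
372 = 13 * 28 + 8
28 = 3 * 8 + 4
8 = 2 * 4 + 0
GCD(372, 400) = 4

No, not coprime (GCD = 4)


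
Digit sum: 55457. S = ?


5 + 5 + 4 + 5 + 7 = 26


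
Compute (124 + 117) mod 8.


124 + 117 = 241
241 mod 8 = 1


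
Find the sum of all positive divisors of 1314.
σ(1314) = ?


Divisors of 1314: 1, 2, 3, 6, 9, 18, 73, 146, 219, 438, 657, 1314
Sum = 1 + 2 + 3 + 6 + 9 + 18 + 73 + 146 + 219 + 438 + 657 + 1314 = 2886

σ(1314) = 2886


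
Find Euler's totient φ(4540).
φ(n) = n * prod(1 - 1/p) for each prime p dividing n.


4540 = 2^2 × 5 × 227
Prime factors: 2, 5, 227
φ(4540) = 4540 × (1-1/2) × (1-1/5) × (1-1/227)
= 4540 × 1/2 × 4/5 × 226/227 = 1808

φ(4540) = 1808


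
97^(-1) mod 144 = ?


Use the extended Euclidean algorithm on (144, 97); each row r = 144*s + 97*t:
r=144, s=1, t=0
r=97, s=0, t=1
q=1: r=47, s=1, t=-1   [144*(1) + 97*(-1) = 47]
q=2: r=3, s=-2, t=3   [144*(-2) + 97*(3) = 3]
q=15: r=2, s=31, t=-46   [144*(31) + 97*(-46) = 2]
q=1: r=1, s=-33, t=49   [144*(-33) + 97*(49) = 1]
q=2: r=0, s=97, t=-144   [144*(97) + 97*(-144) = 0]
GCD = 1 with t = 49, so 97*(49) ≡ 1 (mod 144)
Inverse = 49 mod 144 = 49
Check: 97 * 49 = 4753 ≡ 1 (mod 144)

97^(-1) ≡ 49 (mod 144)


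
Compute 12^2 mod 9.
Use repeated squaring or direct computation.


12^1 mod 9 = 3
12^2 mod 9 = 0


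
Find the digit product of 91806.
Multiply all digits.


9 × 1 × 8 × 0 × 6 = 0


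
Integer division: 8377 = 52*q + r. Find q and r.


8377 = 52 * 161 + 5
Check: 8372 + 5 = 8377

q = 161, r = 5


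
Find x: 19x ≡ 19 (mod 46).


GCD(19, 46) = 1, unique solution
a^(-1) mod 46 = 17
x = 17 * 19 mod 46 = 1

x ≡ 1 (mod 46)


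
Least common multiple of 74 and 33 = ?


GCD(74, 33) = 1
LCM = 74*33/1 = 2442/1 = 2442

LCM = 2442


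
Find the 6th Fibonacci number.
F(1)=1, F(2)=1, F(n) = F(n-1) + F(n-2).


Sequence: 1, 1, 2, 3, 5, 8
F(6) = 8


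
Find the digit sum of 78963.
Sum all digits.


7 + 8 + 9 + 6 + 3 = 33


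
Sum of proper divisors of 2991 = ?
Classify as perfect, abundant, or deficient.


Proper divisors: 1, 3, 997
Sum = 1 + 3 + 997 = 1001
1001 < 2991 → deficient

s(2991) = 1001 (deficient)


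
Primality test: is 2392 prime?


2392 / 2 = 1196 (exact division)
2392 is NOT prime.

No, 2392 is not prime


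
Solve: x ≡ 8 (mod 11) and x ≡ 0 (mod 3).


M = 11*3 = 33
M1 = M/11 = 3, M2 = M/3 = 11
M1^(-1) mod 11 = 4, M2^(-1) mod 3 = 2
x = 8*3*4 + 0*11*2 = 96
96 mod 33 = 30
Check: 30 mod 11 = 8 ✓, 30 mod 3 = 0 ✓

x ≡ 30 (mod 33)


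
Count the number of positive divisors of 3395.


3395 = 5^1 × 7^1 × 97^1
d(3395) = (1+1) × (1+1) × (1+1) = 8

8 divisors


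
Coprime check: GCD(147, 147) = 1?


Euclidean algorithm:
147 = 1 * 147 + 0
GCD(147, 147) = 147

No, not coprime (GCD = 147)


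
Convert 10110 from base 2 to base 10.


10110 (base 2) = 22 (decimal)
22 (decimal) = 22 (base 10)


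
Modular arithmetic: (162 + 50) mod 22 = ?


162 + 50 = 212
212 mod 22 = 14


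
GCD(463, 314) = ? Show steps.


463 = 1 * 314 + 149
314 = 2 * 149 + 16
149 = 9 * 16 + 5
16 = 3 * 5 + 1
5 = 5 * 1 + 0
GCD = 1


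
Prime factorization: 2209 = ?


2209 / 47 = 47
47 / 47 = 1
2209 = 47^2


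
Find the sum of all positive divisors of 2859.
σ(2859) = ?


Divisors of 2859: 1, 3, 953, 2859
Sum = 1 + 3 + 953 + 2859 = 3816

σ(2859) = 3816


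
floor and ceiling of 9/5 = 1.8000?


9/5 = 1.8000
floor = 1
ceil = 2

floor = 1, ceil = 2


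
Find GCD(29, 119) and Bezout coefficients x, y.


Tabular extended Euclidean (each row: r = 29*s + 119*t):
r=29, s=1, t=0
r=119, s=0, t=1
q=0: r=29, s=1, t=0   [29*(1) + 119*(0) = 29]
q=4: r=3, s=-4, t=1   [29*(-4) + 119*(1) = 3]
q=9: r=2, s=37, t=-9   [29*(37) + 119*(-9) = 2]
q=1: r=1, s=-41, t=10   [29*(-41) + 119*(10) = 1]
q=2: r=0, s=119, t=-29   [29*(119) + 119*(-29) = 0]
GCD = 1; from the row with r=1: x=-41, y=10
Check: 29*(-41) + 119*(10) = -1189 + 1190 = 1

GCD = 1, x = -41, y = 10


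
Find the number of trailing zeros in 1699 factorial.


floor(1699/5) = 339
floor(1699/25) = 67
floor(1699/125) = 13
floor(1699/625) = 2
Total = 421

421 trailing zeros


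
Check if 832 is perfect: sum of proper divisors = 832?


Proper divisors of 832: 1, 2, 4, 8, 13, 16, 26, 32, 52, 64, 104, 208, 416
Sum = 1 + 2 + 4 + 8 + 13 + 16 + 26 + 32 + 52 + 64 + 104 + 208 + 416 = 946

No, 832 is not perfect (946 ≠ 832)


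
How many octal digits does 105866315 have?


105866315 in base 8 = 623662113
Number of digits = 9

9 digits (base 8)


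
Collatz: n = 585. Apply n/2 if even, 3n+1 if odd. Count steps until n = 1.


585 → 1756 → 878 → 439 → 1318 → 659 → 1978 → 989 → 2968 → 1484 → 742 → 371 → 1114 → 557 → 1672 → 836 → 418 → 209 → 628 → 314 → 157 → 472 → 236 → 118 → 59 → 178 → 89 → 268 → 134 → 67 → 202 → 101 → 304 → 152 → 76 → 38 → 19 → 58 → 29 → 88 → 44 → 22 → 11 → 34 → 17 → 52 → 26 → 13 → 40 → 20 → 10 → 5 → 16 → 8 → 4 → 2 → 1
Total steps = 56

56 steps


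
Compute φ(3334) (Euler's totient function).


3334 = 2 × 1667
Prime factors: 2, 1667
φ(3334) = 3334 × (1-1/2) × (1-1/1667)
= 3334 × 1/2 × 1666/1667 = 1666

φ(3334) = 1666


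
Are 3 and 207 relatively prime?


Euclidean algorithm:
207 = 69 * 3 + 0
GCD(3, 207) = 3

No, not coprime (GCD = 3)


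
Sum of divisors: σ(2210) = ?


Divisors of 2210: 1, 2, 5, 10, 13, 17, 26, 34, 65, 85, 130, 170, 221, 442, 1105, 2210
Sum = 1 + 2 + 5 + 10 + 13 + 17 + 26 + 34 + 65 + 85 + 130 + 170 + 221 + 442 + 1105 + 2210 = 4536

σ(2210) = 4536


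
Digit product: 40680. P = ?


4 × 0 × 6 × 8 × 0 = 0


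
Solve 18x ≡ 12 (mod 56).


GCD(18, 56) = 2 divides 12
Divide: 9x ≡ 6 (mod 28)
x ≡ 10 (mod 28)


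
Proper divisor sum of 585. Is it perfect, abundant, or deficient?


Proper divisors: 1, 3, 5, 9, 13, 15, 39, 45, 65, 117, 195
Sum = 1 + 3 + 5 + 9 + 13 + 15 + 39 + 45 + 65 + 117 + 195 = 507
507 < 585 → deficient

s(585) = 507 (deficient)


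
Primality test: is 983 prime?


Check divisors up to sqrt(983) = 31.3528
No divisors found.
983 is prime.

Yes, 983 is prime


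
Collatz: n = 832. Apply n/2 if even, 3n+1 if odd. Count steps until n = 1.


832 → 416 → 208 → 104 → 52 → 26 → 13 → 40 → 20 → 10 → 5 → 16 → 8 → 4 → 2 → 1
Total steps = 15

15 steps


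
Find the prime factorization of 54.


54 / 2 = 27
27 / 3 = 9
9 / 3 = 3
3 / 3 = 1
54 = 2 × 3^3


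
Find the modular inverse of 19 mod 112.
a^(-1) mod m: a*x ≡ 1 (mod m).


Use the extended Euclidean algorithm on (112, 19); each row r = 112*s + 19*t:
r=112, s=1, t=0
r=19, s=0, t=1
q=5: r=17, s=1, t=-5   [112*(1) + 19*(-5) = 17]
q=1: r=2, s=-1, t=6   [112*(-1) + 19*(6) = 2]
q=8: r=1, s=9, t=-53   [112*(9) + 19*(-53) = 1]
q=2: r=0, s=-19, t=112   [112*(-19) + 19*(112) = 0]
GCD = 1 with t = -53, so 19*(-53) ≡ 1 (mod 112)
Inverse = -53 mod 112 = 59
Check: 19 * 59 = 1121 ≡ 1 (mod 112)

19^(-1) ≡ 59 (mod 112)


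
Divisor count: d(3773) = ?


3773 = 7^3 × 11^1
d(3773) = (3+1) × (1+1) = 8

8 divisors


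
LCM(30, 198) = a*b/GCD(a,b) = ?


GCD(30, 198) = 6
LCM = 30*198/6 = 5940/6 = 990

LCM = 990


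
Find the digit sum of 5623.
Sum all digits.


5 + 6 + 2 + 3 = 16


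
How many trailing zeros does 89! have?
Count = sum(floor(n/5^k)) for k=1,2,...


floor(89/5) = 17
floor(89/25) = 3
Total = 20

20 trailing zeros


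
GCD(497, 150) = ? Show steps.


497 = 3 * 150 + 47
150 = 3 * 47 + 9
47 = 5 * 9 + 2
9 = 4 * 2 + 1
2 = 2 * 1 + 0
GCD = 1


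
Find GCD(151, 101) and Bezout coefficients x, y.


Tabular extended Euclidean (each row: r = 151*s + 101*t):
r=151, s=1, t=0
r=101, s=0, t=1
q=1: r=50, s=1, t=-1   [151*(1) + 101*(-1) = 50]
q=2: r=1, s=-2, t=3   [151*(-2) + 101*(3) = 1]
q=50: r=0, s=101, t=-151   [151*(101) + 101*(-151) = 0]
GCD = 1; from the row with r=1: x=-2, y=3
Check: 151*(-2) + 101*(3) = -302 + 303 = 1

GCD = 1, x = -2, y = 3


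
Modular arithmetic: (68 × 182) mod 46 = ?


68 × 182 = 12376
12376 mod 46 = 2


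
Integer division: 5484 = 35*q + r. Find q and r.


5484 = 35 * 156 + 24
Check: 5460 + 24 = 5484

q = 156, r = 24


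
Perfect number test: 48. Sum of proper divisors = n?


Proper divisors of 48: 1, 2, 3, 4, 6, 8, 12, 16, 24
Sum = 1 + 2 + 3 + 4 + 6 + 8 + 12 + 16 + 24 = 76

No, 48 is not perfect (76 ≠ 48)


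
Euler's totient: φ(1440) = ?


1440 = 2^5 × 3^2 × 5
Prime factors: 2, 3, 5
φ(1440) = 1440 × (1-1/2) × (1-1/3) × (1-1/5)
= 1440 × 1/2 × 2/3 × 4/5 = 384

φ(1440) = 384


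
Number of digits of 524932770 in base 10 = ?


524932770 has 9 digits in base 10
floor(log10(524932770)) + 1 = floor(8.7201) + 1 = 9

9 digits (base 10)


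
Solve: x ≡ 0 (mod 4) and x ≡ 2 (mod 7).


M = 4*7 = 28
M1 = M/4 = 7, M2 = M/7 = 4
M1^(-1) mod 4 = 3, M2^(-1) mod 7 = 2
x = 0*7*3 + 2*4*2 = 16
16 mod 28 = 16
Check: 16 mod 4 = 0 ✓, 16 mod 7 = 2 ✓

x ≡ 16 (mod 28)


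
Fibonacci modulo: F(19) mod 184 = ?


F(k) mod 184 for k=1..19:
1, 1, 2, 3, 5, 8, 13, 21, 34, 55, 89, 144, 49, 9, 58, 67, 125, 8, 133
F(19) mod 184 = 133


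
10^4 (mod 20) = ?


10^1 mod 20 = 10
10^2 mod 20 = 0
10^3 mod 20 = 0
10^4 mod 20 = 0


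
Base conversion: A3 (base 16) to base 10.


A3 (base 16) = 163 (decimal)
163 (decimal) = 163 (base 10)


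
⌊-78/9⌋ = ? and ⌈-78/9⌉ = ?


-78/9 = -8.6667
floor = -9
ceil = -8

floor = -9, ceil = -8


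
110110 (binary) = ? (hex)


110110 (base 2) = 54 (decimal)
54 (decimal) = 36 (base 16)


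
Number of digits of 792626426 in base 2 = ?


792626426 in base 2 = 101111001111101000010011111010
Number of digits = 30

30 digits (base 2)


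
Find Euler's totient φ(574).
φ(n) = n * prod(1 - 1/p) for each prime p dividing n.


574 = 2 × 7 × 41
Prime factors: 2, 7, 41
φ(574) = 574 × (1-1/2) × (1-1/7) × (1-1/41)
= 574 × 1/2 × 6/7 × 40/41 = 240

φ(574) = 240


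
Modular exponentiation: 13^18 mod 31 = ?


13^1 mod 31 = 13
13^2 mod 31 = 14
13^3 mod 31 = 27
13^4 mod 31 = 10
13^5 mod 31 = 6
13^6 mod 31 = 16
13^7 mod 31 = 22
13^8 mod 31 = 7
13^9 mod 31 = 29
13^10 mod 31 = 5
13^11 mod 31 = 3
13^12 mod 31 = 8
13^13 mod 31 = 11
13^14 mod 31 = 19
13^15 mod 31 = 30
13^16 mod 31 = 18
13^17 mod 31 = 17
13^18 mod 31 = 4


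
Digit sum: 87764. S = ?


8 + 7 + 7 + 6 + 4 = 32


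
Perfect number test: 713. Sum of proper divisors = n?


Proper divisors of 713: 1, 23, 31
Sum = 1 + 23 + 31 = 55

No, 713 is not perfect (55 ≠ 713)


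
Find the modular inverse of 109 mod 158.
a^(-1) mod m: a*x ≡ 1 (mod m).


Use the extended Euclidean algorithm on (158, 109); each row r = 158*s + 109*t:
r=158, s=1, t=0
r=109, s=0, t=1
q=1: r=49, s=1, t=-1   [158*(1) + 109*(-1) = 49]
q=2: r=11, s=-2, t=3   [158*(-2) + 109*(3) = 11]
q=4: r=5, s=9, t=-13   [158*(9) + 109*(-13) = 5]
q=2: r=1, s=-20, t=29   [158*(-20) + 109*(29) = 1]
q=5: r=0, s=109, t=-158   [158*(109) + 109*(-158) = 0]
GCD = 1 with t = 29, so 109*(29) ≡ 1 (mod 158)
Inverse = 29 mod 158 = 29
Check: 109 * 29 = 3161 ≡ 1 (mod 158)

109^(-1) ≡ 29 (mod 158)
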